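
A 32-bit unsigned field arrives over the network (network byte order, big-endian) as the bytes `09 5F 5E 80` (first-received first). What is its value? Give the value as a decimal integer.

157245056

Big-endian: lowest address holds the most-significant byte.
The bytes are already most-significant first: 0x095F5E80.
0x095F5E80 = 157245056.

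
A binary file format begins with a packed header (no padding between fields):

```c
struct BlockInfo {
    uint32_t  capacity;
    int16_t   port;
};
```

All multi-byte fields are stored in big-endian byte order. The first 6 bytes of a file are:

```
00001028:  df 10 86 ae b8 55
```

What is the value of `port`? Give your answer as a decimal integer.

`port` follows `capacity` (4 bytes), so it starts at byte offset 4 and occupies 2 bytes.
Bytes at offsets 4..5: B8 55.
Big-endian stores the most-significant byte at the lowest address.
The bytes are already most-significant first: 0xB855.
Top bit is set, so as a signed 16-bit value this is 0xB855 − 2^16 = -18347.

-18347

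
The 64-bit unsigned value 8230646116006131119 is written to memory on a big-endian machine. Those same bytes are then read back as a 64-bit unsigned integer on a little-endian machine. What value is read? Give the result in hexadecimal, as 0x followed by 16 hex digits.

8230646116006131119 in 64-bit hexadecimal is 0x72392108E07E75AF.
Stored big-endian, the bytes at ascending addresses are 72 39 21 08 E0 7E 75 AF.
Read back as little-endian, the first byte is least significant, giving 0xAF757EE008213972.

0xAF757EE008213972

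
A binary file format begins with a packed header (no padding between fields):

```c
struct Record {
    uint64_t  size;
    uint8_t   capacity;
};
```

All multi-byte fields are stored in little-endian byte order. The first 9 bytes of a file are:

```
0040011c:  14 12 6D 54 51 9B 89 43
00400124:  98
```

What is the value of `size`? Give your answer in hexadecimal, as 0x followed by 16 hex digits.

0x43899B51546D1214

`size` is the first field, at byte offset 0, occupying 8 bytes.
Bytes at offsets 0..7: 14 12 6D 54 51 9B 89 43.
Little-endian: lowest address holds the least-significant byte.
Reassemble most-significant byte first: 43 89 9B 51 54 6D 12 14 → 0x43899B51546D1214.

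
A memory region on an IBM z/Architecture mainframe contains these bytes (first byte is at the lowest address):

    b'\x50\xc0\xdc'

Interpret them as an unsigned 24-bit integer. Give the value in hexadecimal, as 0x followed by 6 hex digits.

Big-endian: lowest address holds the most-significant byte.
The bytes are already most-significant first: 0x50C0DC.

0x50C0DC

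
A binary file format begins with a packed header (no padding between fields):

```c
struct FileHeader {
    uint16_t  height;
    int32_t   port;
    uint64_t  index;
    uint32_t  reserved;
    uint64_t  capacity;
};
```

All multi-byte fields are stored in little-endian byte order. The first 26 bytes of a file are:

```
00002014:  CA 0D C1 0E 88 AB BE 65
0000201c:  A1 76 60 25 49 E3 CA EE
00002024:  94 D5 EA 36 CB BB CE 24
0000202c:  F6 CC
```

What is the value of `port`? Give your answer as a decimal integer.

`port` follows `height` (2 bytes), so it starts at byte offset 2 and occupies 4 bytes.
Bytes at offsets 2..5: C1 0E 88 AB.
Little-endian: lowest address holds the least-significant byte.
Reassemble most-significant byte first: AB 88 0E C1 → 0xAB880EC1.
Top bit is set, so as a signed 32-bit value this is 0xAB880EC1 − 2^32 = -1417146687.

-1417146687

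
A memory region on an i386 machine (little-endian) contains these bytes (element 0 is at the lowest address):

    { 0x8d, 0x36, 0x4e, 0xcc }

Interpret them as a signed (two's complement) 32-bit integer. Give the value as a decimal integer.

Little-endian: lowest address holds the least-significant byte.
Reassemble most-significant byte first: CC 4E 36 8D → 0xCC4E368D.
Top bit is set, so as a signed 32-bit value this is 0xCC4E368D − 2^32 = -867289459.

-867289459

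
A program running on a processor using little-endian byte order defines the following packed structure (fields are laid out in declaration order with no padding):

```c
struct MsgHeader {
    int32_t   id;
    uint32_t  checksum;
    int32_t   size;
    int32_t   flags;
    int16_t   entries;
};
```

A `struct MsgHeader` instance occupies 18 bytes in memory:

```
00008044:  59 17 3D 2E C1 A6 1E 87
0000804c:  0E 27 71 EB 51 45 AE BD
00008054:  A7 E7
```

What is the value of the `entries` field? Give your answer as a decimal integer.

-6233

`entries` follows `id` (4 B), `checksum` (4 B), `size` (4 B), `flags` (4 B), so it starts at offset 4 + 4 + 4 + 4 = 16 and occupies 2 bytes.
Bytes at offsets 16..17: A7 E7.
Little-endian: lowest address holds the least-significant byte.
Reassemble most-significant byte first: E7 A7 → 0xE7A7.
Top bit is set, so as a signed 16-bit value this is 0xE7A7 − 2^16 = -6233.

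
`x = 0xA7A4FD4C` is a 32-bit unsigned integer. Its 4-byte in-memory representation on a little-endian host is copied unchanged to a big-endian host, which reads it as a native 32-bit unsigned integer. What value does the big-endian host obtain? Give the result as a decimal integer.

Stored little-endian, the bytes at ascending addresses are 4C FD A4 A7.
Read back as big-endian, the last byte is least significant, giving 0x4CFDA4A7.
0x4CFDA4A7 = 1291691175.

1291691175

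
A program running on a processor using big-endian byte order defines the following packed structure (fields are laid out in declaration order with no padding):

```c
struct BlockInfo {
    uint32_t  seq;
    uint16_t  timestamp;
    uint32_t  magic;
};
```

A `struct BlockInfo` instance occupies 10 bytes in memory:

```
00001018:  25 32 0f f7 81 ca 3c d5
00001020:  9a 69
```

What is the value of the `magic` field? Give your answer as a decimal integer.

`magic` follows `seq` (4 B), `timestamp` (2 B), so it starts at offset 4 + 2 = 6 and occupies 4 bytes.
Bytes at offsets 6..9: 3C D5 9A 69.
In big-endian order the high byte comes first in memory.
The bytes are already most-significant first: 0x3CD59A69.
0x3CD59A69 = 1020631657.

1020631657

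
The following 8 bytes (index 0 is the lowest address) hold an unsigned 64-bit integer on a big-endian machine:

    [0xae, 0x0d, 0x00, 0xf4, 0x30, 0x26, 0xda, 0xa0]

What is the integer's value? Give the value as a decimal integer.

12541681586076572320

Big-endian: lowest address holds the most-significant byte.
The bytes are already most-significant first: 0xAE0D00F43026DAA0.
0xAE0D00F43026DAA0 = 12541681586076572320.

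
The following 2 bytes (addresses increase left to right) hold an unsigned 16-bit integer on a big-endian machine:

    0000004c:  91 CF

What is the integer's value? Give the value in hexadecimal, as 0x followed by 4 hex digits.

Big-endian stores the most-significant byte at the lowest address.
The bytes are already most-significant first: 0x91CF.

0x91CF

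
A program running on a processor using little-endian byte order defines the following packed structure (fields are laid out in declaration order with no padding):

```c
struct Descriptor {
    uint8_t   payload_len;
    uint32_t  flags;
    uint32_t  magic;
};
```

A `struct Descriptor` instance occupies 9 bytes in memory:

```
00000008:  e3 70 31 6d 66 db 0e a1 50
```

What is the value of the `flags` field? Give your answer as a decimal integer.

`flags` follows `payload_len` (1 byte), so it starts at byte offset 1 and occupies 4 bytes.
Bytes at offsets 1..4: 70 31 6D 66.
Little-endian stores the least-significant byte at the lowest address.
Reassemble most-significant byte first: 66 6D 31 70 → 0x666D3170.
0x666D3170 = 1718432112.

1718432112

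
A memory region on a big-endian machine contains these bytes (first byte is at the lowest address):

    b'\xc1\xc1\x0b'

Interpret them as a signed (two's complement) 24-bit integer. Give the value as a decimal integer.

-4079349

Big-endian stores the most-significant byte at the lowest address.
The bytes are already most-significant first: 0xC1C10B.
Top bit is set, so as a signed 24-bit value this is 0xC1C10B − 2^24 = -4079349.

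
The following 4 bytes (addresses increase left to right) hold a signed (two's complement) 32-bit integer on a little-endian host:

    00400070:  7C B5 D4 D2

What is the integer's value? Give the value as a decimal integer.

-757811844

Little-endian stores the least-significant byte at the lowest address.
Reassemble most-significant byte first: D2 D4 B5 7C → 0xD2D4B57C.
Top bit is set, so as a signed 32-bit value this is 0xD2D4B57C − 2^32 = -757811844.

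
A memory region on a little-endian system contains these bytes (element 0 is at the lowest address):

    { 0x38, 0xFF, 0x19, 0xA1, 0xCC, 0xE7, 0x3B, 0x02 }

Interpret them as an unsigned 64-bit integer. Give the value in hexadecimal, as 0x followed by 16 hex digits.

Little-endian stores the least-significant byte at the lowest address.
Reassemble most-significant byte first: 02 3B E7 CC A1 19 FF 38 → 0x023BE7CCA119FF38.

0x023BE7CCA119FF38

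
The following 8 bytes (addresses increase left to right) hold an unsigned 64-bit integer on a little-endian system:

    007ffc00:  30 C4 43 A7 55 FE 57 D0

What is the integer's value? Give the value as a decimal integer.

15012747526694749232

Little-endian: lowest address holds the least-significant byte.
Reassemble most-significant byte first: D0 57 FE 55 A7 43 C4 30 → 0xD057FE55A743C430.
0xD057FE55A743C430 = 15012747526694749232.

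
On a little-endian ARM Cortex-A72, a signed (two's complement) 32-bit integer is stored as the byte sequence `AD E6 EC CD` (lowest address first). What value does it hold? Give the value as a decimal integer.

Little-endian: lowest address holds the least-significant byte.
Reassemble most-significant byte first: CD EC E6 AD → 0xCDECE6AD.
Top bit is set, so as a signed 32-bit value this is 0xCDECE6AD − 2^32 = -840112467.

-840112467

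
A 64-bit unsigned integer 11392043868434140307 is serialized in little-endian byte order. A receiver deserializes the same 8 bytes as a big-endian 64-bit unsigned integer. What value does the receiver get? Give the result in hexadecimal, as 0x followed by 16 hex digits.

11392043868434140307 in 64-bit hexadecimal is 0x9E18AB8A6BAF0C93.
Stored little-endian, the bytes at ascending addresses are 93 0C AF 6B 8A AB 18 9E.
Read back as big-endian, the last byte is least significant, giving 0x930CAF6B8AAB189E.

0x930CAF6B8AAB189E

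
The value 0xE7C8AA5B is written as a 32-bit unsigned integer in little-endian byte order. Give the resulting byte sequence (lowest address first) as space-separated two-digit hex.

5B AA C8 E7

Split into bytes (most-significant first): E7 C8 AA 5B.
In little-endian order the low byte comes first in memory.
So at ascending addresses the bytes are 5B AA C8 E7.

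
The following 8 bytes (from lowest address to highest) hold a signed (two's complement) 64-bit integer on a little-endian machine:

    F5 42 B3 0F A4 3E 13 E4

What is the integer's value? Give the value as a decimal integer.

Little-endian: lowest address holds the least-significant byte.
Reassemble most-significant byte first: E4 13 3E A4 0F B3 42 F5 → 0xE4133EA40FB342F5.
Top bit is set, so as a signed 64-bit value this is 0xE4133EA40FB342F5 − 2^64 = -2012195734145514763.

-2012195734145514763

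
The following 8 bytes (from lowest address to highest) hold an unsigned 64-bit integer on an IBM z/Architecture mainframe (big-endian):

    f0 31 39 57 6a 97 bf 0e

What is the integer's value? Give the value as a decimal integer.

Big-endian: lowest address holds the most-significant byte.
The bytes are already most-significant first: 0xF03139576A97BF0E.
0xF03139576A97BF0E = 17307677890574794510.

17307677890574794510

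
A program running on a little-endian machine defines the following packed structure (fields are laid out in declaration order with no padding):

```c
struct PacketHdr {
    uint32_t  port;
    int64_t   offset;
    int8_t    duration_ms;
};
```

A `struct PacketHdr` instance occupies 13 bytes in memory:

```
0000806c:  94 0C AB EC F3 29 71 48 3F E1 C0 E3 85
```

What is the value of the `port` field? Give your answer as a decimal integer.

3970632852

`port` is the first field, at byte offset 0, occupying 4 bytes.
Bytes at offsets 0..3: 94 0C AB EC.
In little-endian order the low byte comes first in memory.
Reassemble most-significant byte first: EC AB 0C 94 → 0xECAB0C94.
0xECAB0C94 = 3970632852.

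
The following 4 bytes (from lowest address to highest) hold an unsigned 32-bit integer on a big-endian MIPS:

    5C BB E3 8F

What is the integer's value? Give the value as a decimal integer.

In big-endian order the high byte comes first in memory.
The bytes are already most-significant first: 0x5CBBE38F.
0x5CBBE38F = 1555817359.

1555817359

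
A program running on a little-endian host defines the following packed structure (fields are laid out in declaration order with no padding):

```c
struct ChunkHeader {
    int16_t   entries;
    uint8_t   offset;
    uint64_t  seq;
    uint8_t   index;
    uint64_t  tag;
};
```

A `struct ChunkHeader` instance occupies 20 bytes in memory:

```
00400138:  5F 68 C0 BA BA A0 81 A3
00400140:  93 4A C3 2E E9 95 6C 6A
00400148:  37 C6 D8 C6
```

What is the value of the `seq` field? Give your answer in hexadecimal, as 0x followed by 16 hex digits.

`seq` follows `entries` (2 B), `offset` (1 B), so it starts at offset 2 + 1 = 3 and occupies 8 bytes.
Bytes at offsets 3..10: BA BA A0 81 A3 93 4A C3.
Little-endian stores the least-significant byte at the lowest address.
Reassemble most-significant byte first: C3 4A 93 A3 81 A0 BA BA → 0xC34A93A381A0BABA.

0xC34A93A381A0BABA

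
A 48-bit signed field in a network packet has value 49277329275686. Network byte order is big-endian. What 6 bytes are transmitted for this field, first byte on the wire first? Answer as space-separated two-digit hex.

49277329275686 in hexadecimal, padded to 48 bits, is 0x2CD145B4FB26.
Split into bytes (most-significant first): 2C D1 45 B4 FB 26.
In big-endian order the high byte comes first in memory.
So the memory order matches the most-significant-first order: 2C D1 45 B4 FB 26.

2C D1 45 B4 FB 26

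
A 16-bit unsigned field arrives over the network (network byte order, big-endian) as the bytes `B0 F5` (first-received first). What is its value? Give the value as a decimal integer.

In big-endian order the high byte comes first in memory.
The bytes are already most-significant first: 0xB0F5.
0xB0F5 = 45301.

45301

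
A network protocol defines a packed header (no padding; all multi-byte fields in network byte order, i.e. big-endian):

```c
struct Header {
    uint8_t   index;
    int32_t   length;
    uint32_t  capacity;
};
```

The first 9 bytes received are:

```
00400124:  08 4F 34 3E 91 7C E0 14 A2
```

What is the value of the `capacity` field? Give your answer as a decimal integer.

2095060130

`capacity` follows `index` (1 B), `length` (4 B), so it starts at offset 1 + 4 = 5 and occupies 4 bytes.
Bytes at offsets 5..8: 7C E0 14 A2.
In big-endian order the high byte comes first in memory.
The bytes are already most-significant first: 0x7CE014A2.
0x7CE014A2 = 2095060130.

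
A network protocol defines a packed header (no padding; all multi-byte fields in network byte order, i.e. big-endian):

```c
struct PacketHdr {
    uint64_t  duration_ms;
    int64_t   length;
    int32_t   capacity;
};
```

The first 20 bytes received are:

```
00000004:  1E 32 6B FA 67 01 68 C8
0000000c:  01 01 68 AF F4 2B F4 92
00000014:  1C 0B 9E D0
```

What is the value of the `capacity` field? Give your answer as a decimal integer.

470523600

`capacity` follows `duration_ms` (8 B), `length` (8 B), so it starts at offset 8 + 8 = 16 and occupies 4 bytes.
Bytes at offsets 16..19: 1C 0B 9E D0.
Big-endian: lowest address holds the most-significant byte.
The bytes are already most-significant first: 0x1C0B9ED0.
0x1C0B9ED0 = 470523600.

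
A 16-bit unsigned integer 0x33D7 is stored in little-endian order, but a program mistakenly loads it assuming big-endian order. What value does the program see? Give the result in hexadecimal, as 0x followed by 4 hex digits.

Stored little-endian, the bytes at ascending addresses are D7 33.
Read back as big-endian, the last byte is least significant, giving 0xD733.

0xD733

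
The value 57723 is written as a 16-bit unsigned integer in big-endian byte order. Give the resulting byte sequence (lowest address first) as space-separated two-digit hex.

57723 in hexadecimal, padded to 16 bits, is 0xE17B.
Split into bytes (most-significant first): E1 7B.
In big-endian order the high byte comes first in memory.
So the memory order matches the most-significant-first order: E1 7B.

E1 7B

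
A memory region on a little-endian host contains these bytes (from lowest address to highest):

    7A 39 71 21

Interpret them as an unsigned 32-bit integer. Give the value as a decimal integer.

561068410

Little-endian: lowest address holds the least-significant byte.
Reassemble most-significant byte first: 21 71 39 7A → 0x2171397A.
0x2171397A = 561068410.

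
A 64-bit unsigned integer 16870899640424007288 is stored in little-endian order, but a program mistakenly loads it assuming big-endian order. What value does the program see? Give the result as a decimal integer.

16870899640424007288 in 64-bit hexadecimal is 0xEA2179D64CBD0678.
Stored little-endian, the bytes at ascending addresses are 78 06 BD 4C D6 79 21 EA.
Read back as big-endian, the last byte is least significant, giving 0x7806BD4CD67921EA.
0x7806BD4CD67921EA = 8648808272125043178.

8648808272125043178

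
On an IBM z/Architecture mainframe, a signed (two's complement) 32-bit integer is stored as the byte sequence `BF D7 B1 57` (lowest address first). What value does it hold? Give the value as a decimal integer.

Big-endian stores the most-significant byte at the lowest address.
The bytes are already most-significant first: 0xBFD7B157.
Top bit is set, so as a signed 32-bit value this is 0xBFD7B157 − 2^32 = -1076383401.

-1076383401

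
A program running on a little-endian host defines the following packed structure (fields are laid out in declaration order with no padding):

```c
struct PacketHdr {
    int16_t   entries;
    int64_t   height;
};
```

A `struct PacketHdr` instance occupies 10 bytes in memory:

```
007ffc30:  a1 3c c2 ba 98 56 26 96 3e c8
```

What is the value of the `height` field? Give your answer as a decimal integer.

`height` follows `entries` (2 bytes), so it starts at byte offset 2 and occupies 8 bytes.
Bytes at offsets 2..9: C2 BA 98 56 26 96 3E C8.
Little-endian stores the least-significant byte at the lowest address.
Reassemble most-significant byte first: C8 3E 96 26 56 98 BA C2 → 0xC83E96265698BAC2.
Top bit is set, so as a signed 64-bit value this is 0xC83E96265698BAC2 − 2^64 = -4017608726162130238.

-4017608726162130238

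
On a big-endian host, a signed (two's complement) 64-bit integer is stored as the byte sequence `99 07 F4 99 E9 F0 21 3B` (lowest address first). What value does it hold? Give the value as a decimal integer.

-7419692919177600709

Big-endian: lowest address holds the most-significant byte.
The bytes are already most-significant first: 0x9907F499E9F0213B.
Top bit is set, so as a signed 64-bit value this is 0x9907F499E9F0213B − 2^64 = -7419692919177600709.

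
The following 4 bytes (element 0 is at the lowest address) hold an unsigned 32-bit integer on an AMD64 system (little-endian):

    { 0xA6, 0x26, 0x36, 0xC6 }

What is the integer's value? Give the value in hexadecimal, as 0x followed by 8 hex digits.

Little-endian: lowest address holds the least-significant byte.
Reassemble most-significant byte first: C6 36 26 A6 → 0xC63626A6.

0xC63626A6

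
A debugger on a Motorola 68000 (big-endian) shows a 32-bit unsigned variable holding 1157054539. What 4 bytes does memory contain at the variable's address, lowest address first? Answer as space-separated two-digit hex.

44 F7 40 4B

1157054539 in hexadecimal, padded to 32 bits, is 0x44F7404B.
Split into bytes (most-significant first): 44 F7 40 4B.
In big-endian order the high byte comes first in memory.
So the memory order matches the most-significant-first order: 44 F7 40 4B.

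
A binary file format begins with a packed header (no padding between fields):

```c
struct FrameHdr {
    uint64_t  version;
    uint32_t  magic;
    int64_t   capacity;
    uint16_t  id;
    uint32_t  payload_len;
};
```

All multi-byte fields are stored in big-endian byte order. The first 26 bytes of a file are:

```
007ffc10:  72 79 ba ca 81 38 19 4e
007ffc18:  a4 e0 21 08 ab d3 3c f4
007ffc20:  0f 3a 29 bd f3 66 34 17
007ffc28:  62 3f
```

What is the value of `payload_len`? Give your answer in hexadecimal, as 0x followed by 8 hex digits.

0x3417623F

`payload_len` follows `version` (8 B), `magic` (4 B), `capacity` (8 B), `id` (2 B), so it starts at offset 8 + 4 + 8 + 2 = 22 and occupies 4 bytes.
Bytes at offsets 22..25: 34 17 62 3F.
Big-endian stores the most-significant byte at the lowest address.
The bytes are already most-significant first: 0x3417623F.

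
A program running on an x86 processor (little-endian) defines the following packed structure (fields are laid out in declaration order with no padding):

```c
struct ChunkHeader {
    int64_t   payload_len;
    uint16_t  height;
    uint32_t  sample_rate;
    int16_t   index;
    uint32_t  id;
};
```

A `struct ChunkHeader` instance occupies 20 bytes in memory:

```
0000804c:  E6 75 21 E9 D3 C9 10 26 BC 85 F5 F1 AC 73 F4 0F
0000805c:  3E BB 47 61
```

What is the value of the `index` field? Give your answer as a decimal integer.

4084

`index` follows `payload_len` (8 B), `height` (2 B), `sample_rate` (4 B), so it starts at offset 8 + 2 + 4 = 14 and occupies 2 bytes.
Bytes at offsets 14..15: F4 0F.
Little-endian stores the least-significant byte at the lowest address.
Reassemble most-significant byte first: 0F F4 → 0x0FF4.
0x0FF4 = 4084.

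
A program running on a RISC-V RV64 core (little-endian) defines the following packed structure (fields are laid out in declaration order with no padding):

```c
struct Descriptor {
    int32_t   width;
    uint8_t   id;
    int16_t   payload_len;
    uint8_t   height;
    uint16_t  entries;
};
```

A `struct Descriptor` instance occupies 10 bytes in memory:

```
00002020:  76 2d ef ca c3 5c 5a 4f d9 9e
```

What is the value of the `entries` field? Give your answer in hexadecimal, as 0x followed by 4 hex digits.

`entries` follows `width` (4 B), `id` (1 B), `payload_len` (2 B), `height` (1 B), so it starts at offset 4 + 1 + 2 + 1 = 8 and occupies 2 bytes.
Bytes at offsets 8..9: D9 9E.
In little-endian order the low byte comes first in memory.
Reassemble most-significant byte first: 9E D9 → 0x9ED9.

0x9ED9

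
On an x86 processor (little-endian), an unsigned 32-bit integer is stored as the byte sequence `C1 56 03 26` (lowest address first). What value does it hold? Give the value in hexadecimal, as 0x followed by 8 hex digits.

0x260356C1

Little-endian: lowest address holds the least-significant byte.
Reassemble most-significant byte first: 26 03 56 C1 → 0x260356C1.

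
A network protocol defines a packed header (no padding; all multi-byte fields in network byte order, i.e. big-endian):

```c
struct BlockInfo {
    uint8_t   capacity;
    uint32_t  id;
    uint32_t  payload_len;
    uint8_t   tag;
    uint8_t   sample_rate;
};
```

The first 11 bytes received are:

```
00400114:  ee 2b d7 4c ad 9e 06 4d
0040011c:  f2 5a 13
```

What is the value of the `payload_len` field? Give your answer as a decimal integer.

2651213298

`payload_len` follows `capacity` (1 B), `id` (4 B), so it starts at offset 1 + 4 = 5 and occupies 4 bytes.
Bytes at offsets 5..8: 9E 06 4D F2.
Big-endian stores the most-significant byte at the lowest address.
The bytes are already most-significant first: 0x9E064DF2.
0x9E064DF2 = 2651213298.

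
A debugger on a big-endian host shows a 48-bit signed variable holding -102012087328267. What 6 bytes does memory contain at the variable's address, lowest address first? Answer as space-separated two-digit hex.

Two's complement of -102012087328267 in 48 bits: 102012087328267 = 0x5CC78A3A5E0B; invert → 0xA33875C5A1F4; add 1 → 0xA33875C5A1F5.
Split into bytes (most-significant first): A3 38 75 C5 A1 F5.
Big-endian: lowest address holds the most-significant byte.
So the memory order matches the most-significant-first order: A3 38 75 C5 A1 F5.

A3 38 75 C5 A1 F5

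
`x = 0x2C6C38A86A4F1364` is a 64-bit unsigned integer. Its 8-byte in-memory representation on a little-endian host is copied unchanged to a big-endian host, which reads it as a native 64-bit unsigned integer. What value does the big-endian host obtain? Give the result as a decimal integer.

Stored little-endian, the bytes at ascending addresses are 64 13 4F 6A A8 38 6C 2C.
Read back as big-endian, the last byte is least significant, giving 0x64134F6AA8386C2C.
0x64134F6AA8386C2C = 7211194747857693740.

7211194747857693740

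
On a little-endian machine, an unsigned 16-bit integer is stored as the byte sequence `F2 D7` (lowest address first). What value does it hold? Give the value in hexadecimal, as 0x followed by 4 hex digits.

0xD7F2

Little-endian stores the least-significant byte at the lowest address.
Reassemble most-significant byte first: D7 F2 → 0xD7F2.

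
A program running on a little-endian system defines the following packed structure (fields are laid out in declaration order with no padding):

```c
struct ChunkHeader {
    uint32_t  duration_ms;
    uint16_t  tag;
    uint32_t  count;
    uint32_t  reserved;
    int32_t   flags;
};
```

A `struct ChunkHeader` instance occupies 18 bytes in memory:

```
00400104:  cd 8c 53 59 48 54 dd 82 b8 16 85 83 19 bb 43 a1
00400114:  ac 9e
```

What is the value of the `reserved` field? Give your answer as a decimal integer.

`reserved` follows `duration_ms` (4 B), `tag` (2 B), `count` (4 B), so it starts at offset 4 + 2 + 4 = 10 and occupies 4 bytes.
Bytes at offsets 10..13: 85 83 19 BB.
In little-endian order the low byte comes first in memory.
Reassemble most-significant byte first: BB 19 83 85 → 0xBB198385.
0xBB198385 = 3139011461.

3139011461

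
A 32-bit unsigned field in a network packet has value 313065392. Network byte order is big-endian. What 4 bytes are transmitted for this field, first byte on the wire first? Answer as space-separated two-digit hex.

313065392 in hexadecimal, padded to 32 bits, is 0x12A8FFB0.
Split into bytes (most-significant first): 12 A8 FF B0.
Big-endian stores the most-significant byte at the lowest address.
So the memory order matches the most-significant-first order: 12 A8 FF B0.

12 A8 FF B0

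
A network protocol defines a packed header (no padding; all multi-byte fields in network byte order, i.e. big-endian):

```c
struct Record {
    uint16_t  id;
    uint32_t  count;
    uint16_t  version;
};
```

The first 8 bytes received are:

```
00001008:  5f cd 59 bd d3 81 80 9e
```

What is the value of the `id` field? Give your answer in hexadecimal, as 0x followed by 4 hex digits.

0x5FCD

`id` is the first field, at byte offset 0, occupying 2 bytes.
Bytes at offsets 0..1: 5F CD.
Big-endian: lowest address holds the most-significant byte.
The bytes are already most-significant first: 0x5FCD.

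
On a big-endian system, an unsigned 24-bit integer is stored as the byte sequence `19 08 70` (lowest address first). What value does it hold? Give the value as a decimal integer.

Big-endian stores the most-significant byte at the lowest address.
The bytes are already most-significant first: 0x190870.
0x190870 = 1640560.

1640560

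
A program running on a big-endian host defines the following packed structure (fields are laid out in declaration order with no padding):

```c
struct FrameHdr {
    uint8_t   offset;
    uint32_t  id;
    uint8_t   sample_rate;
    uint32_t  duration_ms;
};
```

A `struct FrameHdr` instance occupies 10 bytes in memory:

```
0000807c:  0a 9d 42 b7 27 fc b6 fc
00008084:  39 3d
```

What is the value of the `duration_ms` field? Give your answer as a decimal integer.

3069983037

`duration_ms` follows `offset` (1 B), `id` (4 B), `sample_rate` (1 B), so it starts at offset 1 + 4 + 1 = 6 and occupies 4 bytes.
Bytes at offsets 6..9: B6 FC 39 3D.
In big-endian order the high byte comes first in memory.
The bytes are already most-significant first: 0xB6FC393D.
0xB6FC393D = 3069983037.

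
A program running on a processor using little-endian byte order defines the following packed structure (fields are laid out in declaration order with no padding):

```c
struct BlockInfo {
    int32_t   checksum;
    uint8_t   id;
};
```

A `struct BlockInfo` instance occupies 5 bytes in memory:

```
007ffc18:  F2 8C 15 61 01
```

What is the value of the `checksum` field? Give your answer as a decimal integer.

`checksum` is the first field, at byte offset 0, occupying 4 bytes.
Bytes at offsets 0..3: F2 8C 15 61.
In little-endian order the low byte comes first in memory.
Reassemble most-significant byte first: 61 15 8C F2 → 0x61158CF2.
0x61158CF2 = 1628802290.

1628802290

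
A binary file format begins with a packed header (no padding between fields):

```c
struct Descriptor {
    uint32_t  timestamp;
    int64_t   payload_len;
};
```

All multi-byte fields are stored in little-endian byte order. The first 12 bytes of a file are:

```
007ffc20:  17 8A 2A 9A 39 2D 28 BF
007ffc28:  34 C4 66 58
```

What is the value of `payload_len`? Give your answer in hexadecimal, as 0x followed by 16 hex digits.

`payload_len` follows `timestamp` (4 bytes), so it starts at byte offset 4 and occupies 8 bytes.
Bytes at offsets 4..11: 39 2D 28 BF 34 C4 66 58.
In little-endian order the low byte comes first in memory.
Reassemble most-significant byte first: 58 66 C4 34 BF 28 2D 39 → 0x5866C434BF282D39.

0x5866C434BF282D39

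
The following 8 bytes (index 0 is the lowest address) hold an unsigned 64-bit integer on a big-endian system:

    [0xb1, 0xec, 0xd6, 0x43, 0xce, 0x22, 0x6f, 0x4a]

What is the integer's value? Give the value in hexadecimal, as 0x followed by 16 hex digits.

0xB1ECD643CE226F4A

In big-endian order the high byte comes first in memory.
The bytes are already most-significant first: 0xB1ECD643CE226F4A.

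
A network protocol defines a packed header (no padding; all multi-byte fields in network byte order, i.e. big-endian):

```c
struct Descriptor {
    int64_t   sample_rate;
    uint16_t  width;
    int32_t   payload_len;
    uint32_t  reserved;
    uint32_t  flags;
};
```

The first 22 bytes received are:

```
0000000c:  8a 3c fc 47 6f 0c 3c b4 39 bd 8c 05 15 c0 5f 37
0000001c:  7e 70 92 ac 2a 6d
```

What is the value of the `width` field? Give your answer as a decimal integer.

14781

`width` follows `sample_rate` (8 bytes), so it starts at byte offset 8 and occupies 2 bytes.
Bytes at offsets 8..9: 39 BD.
Big-endian: lowest address holds the most-significant byte.
The bytes are already most-significant first: 0x39BD.
0x39BD = 14781.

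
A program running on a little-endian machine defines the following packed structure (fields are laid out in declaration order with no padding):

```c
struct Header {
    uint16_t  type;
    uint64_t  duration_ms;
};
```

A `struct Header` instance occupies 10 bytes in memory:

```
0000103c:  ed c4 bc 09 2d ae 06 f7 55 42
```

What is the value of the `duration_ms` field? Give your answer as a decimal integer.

4779998187587701180

`duration_ms` follows `type` (2 bytes), so it starts at byte offset 2 and occupies 8 bytes.
Bytes at offsets 2..9: BC 09 2D AE 06 F7 55 42.
Little-endian stores the least-significant byte at the lowest address.
Reassemble most-significant byte first: 42 55 F7 06 AE 2D 09 BC → 0x4255F706AE2D09BC.
0x4255F706AE2D09BC = 4779998187587701180.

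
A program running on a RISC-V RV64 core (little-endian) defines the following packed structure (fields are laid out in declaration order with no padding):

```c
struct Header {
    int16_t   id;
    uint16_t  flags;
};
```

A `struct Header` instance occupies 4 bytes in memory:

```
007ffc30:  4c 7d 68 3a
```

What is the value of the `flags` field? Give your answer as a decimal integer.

`flags` follows `id` (2 bytes), so it starts at byte offset 2 and occupies 2 bytes.
Bytes at offsets 2..3: 68 3A.
In little-endian order the low byte comes first in memory.
Reassemble most-significant byte first: 3A 68 → 0x3A68.
0x3A68 = 14952.

14952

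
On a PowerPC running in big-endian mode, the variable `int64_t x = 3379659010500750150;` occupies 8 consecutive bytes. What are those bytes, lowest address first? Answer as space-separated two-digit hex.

2E E6 F5 F6 BE D8 6B 46

3379659010500750150 in hexadecimal, padded to 64 bits, is 0x2EE6F5F6BED86B46.
Split into bytes (most-significant first): 2E E6 F5 F6 BE D8 6B 46.
Big-endian stores the most-significant byte at the lowest address.
So the memory order matches the most-significant-first order: 2E E6 F5 F6 BE D8 6B 46.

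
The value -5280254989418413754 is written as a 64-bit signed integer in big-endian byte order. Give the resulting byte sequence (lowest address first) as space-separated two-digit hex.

Two's complement of -5280254989418413754 in 64 bits: 5280254989418413754 = 0x49473BEFD7C4BEBA; invert → 0xB6B8C410283B4145; add 1 → 0xB6B8C410283B4146.
Split into bytes (most-significant first): B6 B8 C4 10 28 3B 41 46.
Big-endian stores the most-significant byte at the lowest address.
So the memory order matches the most-significant-first order: B6 B8 C4 10 28 3B 41 46.

B6 B8 C4 10 28 3B 41 46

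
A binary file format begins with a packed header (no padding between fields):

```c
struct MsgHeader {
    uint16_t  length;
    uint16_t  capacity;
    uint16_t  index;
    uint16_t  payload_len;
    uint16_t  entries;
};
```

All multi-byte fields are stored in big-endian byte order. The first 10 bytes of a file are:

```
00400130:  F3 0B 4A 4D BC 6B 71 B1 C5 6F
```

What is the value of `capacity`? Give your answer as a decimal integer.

19021

`capacity` follows `length` (2 bytes), so it starts at byte offset 2 and occupies 2 bytes.
Bytes at offsets 2..3: 4A 4D.
In big-endian order the high byte comes first in memory.
The bytes are already most-significant first: 0x4A4D.
0x4A4D = 19021.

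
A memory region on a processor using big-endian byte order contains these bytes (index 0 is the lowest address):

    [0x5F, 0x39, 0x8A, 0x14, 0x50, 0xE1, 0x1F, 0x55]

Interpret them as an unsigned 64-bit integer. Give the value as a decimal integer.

6861667327136571221

In big-endian order the high byte comes first in memory.
The bytes are already most-significant first: 0x5F398A1450E11F55.
0x5F398A1450E11F55 = 6861667327136571221.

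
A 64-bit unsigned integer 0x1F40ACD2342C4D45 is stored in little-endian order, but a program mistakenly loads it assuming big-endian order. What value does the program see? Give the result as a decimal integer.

4993696167208173599

Stored little-endian, the bytes at ascending addresses are 45 4D 2C 34 D2 AC 40 1F.
Read back as big-endian, the last byte is least significant, giving 0x454D2C34D2AC401F.
0x454D2C34D2AC401F = 4993696167208173599.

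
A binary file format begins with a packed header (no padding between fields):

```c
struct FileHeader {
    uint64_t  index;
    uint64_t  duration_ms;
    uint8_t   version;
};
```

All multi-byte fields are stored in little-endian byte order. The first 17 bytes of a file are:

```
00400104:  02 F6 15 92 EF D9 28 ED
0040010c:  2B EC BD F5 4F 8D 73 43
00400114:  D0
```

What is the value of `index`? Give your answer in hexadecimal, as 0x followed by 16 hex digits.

0xED28D9EF9215F602

`index` is the first field, at byte offset 0, occupying 8 bytes.
Bytes at offsets 0..7: 02 F6 15 92 EF D9 28 ED.
In little-endian order the low byte comes first in memory.
Reassemble most-significant byte first: ED 28 D9 EF 92 15 F6 02 → 0xED28D9EF9215F602.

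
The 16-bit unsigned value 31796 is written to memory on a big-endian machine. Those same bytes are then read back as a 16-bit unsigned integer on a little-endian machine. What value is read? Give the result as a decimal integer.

13436

31796 in 16-bit hexadecimal is 0x7C34.
Stored big-endian, the bytes at ascending addresses are 7C 34.
Read back as little-endian, the first byte is least significant, giving 0x347C.
0x347C = 13436.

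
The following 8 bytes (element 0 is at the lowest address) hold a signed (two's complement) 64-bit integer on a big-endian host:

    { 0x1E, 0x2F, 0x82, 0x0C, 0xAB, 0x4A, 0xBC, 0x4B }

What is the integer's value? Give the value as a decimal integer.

In big-endian order the high byte comes first in memory.
The bytes are already most-significant first: 0x1E2F820CAB4ABC4B.
0x1E2F820CAB4ABC4B = 2175100135968259147.

2175100135968259147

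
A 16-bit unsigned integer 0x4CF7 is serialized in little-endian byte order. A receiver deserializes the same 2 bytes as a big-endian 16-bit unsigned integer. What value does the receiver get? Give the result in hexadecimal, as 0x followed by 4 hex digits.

Stored little-endian, the bytes at ascending addresses are F7 4C.
Read back as big-endian, the last byte is least significant, giving 0xF74C.

0xF74C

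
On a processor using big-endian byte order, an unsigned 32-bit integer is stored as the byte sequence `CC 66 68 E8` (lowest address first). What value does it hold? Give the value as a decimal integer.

Big-endian stores the most-significant byte at the lowest address.
The bytes are already most-significant first: 0xCC6668E8.
0xCC6668E8 = 3429263592.

3429263592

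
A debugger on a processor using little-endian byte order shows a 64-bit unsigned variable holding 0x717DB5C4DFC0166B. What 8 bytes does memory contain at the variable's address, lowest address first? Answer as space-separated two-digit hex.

6B 16 C0 DF C4 B5 7D 71

Split into bytes (most-significant first): 71 7D B5 C4 DF C0 16 6B.
In little-endian order the low byte comes first in memory.
So at ascending addresses the bytes are 6B 16 C0 DF C4 B5 7D 71.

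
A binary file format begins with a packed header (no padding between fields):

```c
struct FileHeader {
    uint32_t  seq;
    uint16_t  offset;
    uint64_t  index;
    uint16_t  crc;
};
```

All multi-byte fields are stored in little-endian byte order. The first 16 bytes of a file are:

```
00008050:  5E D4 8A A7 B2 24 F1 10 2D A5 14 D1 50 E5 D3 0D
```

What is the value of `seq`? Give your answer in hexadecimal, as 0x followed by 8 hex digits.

`seq` is the first field, at byte offset 0, occupying 4 bytes.
Bytes at offsets 0..3: 5E D4 8A A7.
Little-endian stores the least-significant byte at the lowest address.
Reassemble most-significant byte first: A7 8A D4 5E → 0xA78AD45E.

0xA78AD45E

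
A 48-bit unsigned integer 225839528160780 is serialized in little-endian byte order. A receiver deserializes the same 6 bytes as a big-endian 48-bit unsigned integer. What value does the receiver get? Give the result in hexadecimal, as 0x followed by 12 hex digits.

225839528160780 in 48-bit hexadecimal is 0xCD665CDA2E0C.
Stored little-endian, the bytes at ascending addresses are 0C 2E DA 5C 66 CD.
Read back as big-endian, the last byte is least significant, giving 0x0C2EDA5C66CD.

0x0C2EDA5C66CD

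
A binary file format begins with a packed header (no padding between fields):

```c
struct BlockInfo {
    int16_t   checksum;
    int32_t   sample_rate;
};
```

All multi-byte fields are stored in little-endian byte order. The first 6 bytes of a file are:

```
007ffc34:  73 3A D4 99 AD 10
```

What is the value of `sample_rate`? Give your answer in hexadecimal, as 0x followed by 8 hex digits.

0x10AD99D4

`sample_rate` follows `checksum` (2 bytes), so it starts at byte offset 2 and occupies 4 bytes.
Bytes at offsets 2..5: D4 99 AD 10.
In little-endian order the low byte comes first in memory.
Reassemble most-significant byte first: 10 AD 99 D4 → 0x10AD99D4.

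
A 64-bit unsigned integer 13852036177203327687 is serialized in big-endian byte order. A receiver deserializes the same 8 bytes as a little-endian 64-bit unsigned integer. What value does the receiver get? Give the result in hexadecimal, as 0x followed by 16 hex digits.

0xC772100E83513CC0

13852036177203327687 in 64-bit hexadecimal is 0xC03C51830E1072C7.
Stored big-endian, the bytes at ascending addresses are C0 3C 51 83 0E 10 72 C7.
Read back as little-endian, the first byte is least significant, giving 0xC772100E83513CC0.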